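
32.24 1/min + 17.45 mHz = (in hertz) 0.5548. Check: 1 1/min = 0.016666667 Hz, so 32.24 1/min = 32.24 * 0.016666667 = 0.53733333 Hz. 1 mHz = 0.001 Hz, so 17.45 mHz = 17.45 * 0.001 = 0.01745 Hz. Sum: 0.53733333 + 0.01745 = 0.55478333 Hz. 0.55478333 Hz = 0.55478333 hertz ≈ 0.5548 hertz (4 s.f.).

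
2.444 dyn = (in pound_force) 1 dyn = 1e-05 N, so 2.444 dyn = 2.444 * 1e-05 = 2.444e-05 N. 1 pound_force = 4.4482216 N, so 2.444e-05 N = 2.444e-05 / 4.4482216 = 5.4943306e-06 pound_force ≈ 5.494e-06 pound_force (4 s.f.). Final answer: 5.494e-06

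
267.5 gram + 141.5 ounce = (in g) 1 gram = 0.001 kg, so 267.5 gram = 267.5 * 0.001 = 0.2675 kg. 1 ounce = 0.028349523 kg, so 141.5 ounce = 141.5 * 0.028349523 = 4.0114575 kg. Sum: 0.2675 + 4.0114575 = 4.2789575 kg. 1 g = 0.001 kg, so 4.2789575 kg = 4.2789575 / 0.001 = 4278.9575 g ≈ 4279 g (4 s.f.). Final answer: 4279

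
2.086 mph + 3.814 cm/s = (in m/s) 1 mph = 0.44704 m/s, so 2.086 mph = 2.086 * 0.44704 = 0.93252544 m/s. 1 cm/s = 0.01 m/s, so 3.814 cm/s = 3.814 * 0.01 = 0.03814 m/s. Sum: 0.93252544 + 0.03814 = 0.97066544 m/s. Result: 0.97066544 m/s ≈ 0.9707 m/s (4 s.f.). Final answer: 0.9707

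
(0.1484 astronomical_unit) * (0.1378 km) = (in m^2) 1 astronomical_unit = 1.4959787e+11 m, so 0.1484 astronomical_unit = 0.1484 * 1.4959787e+11 = 2.2200324e+10 m. 1 km = 1000 m, so 0.1378 km = 0.1378 * 1000 = 137.8 m. Combine: 2.2200324e+10 m * 137.8 m = 3.0592046e+12 m^2. Result: 3.0592046e+12 m^2 ≈ 3.059e+12 m^2 (4 s.f.). Final answer: 3.059e+12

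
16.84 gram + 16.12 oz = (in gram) 1 gram = 0.001 kg, so 16.84 gram = 16.84 * 0.001 = 0.01684 kg. 1 oz = 0.028349523 kg, so 16.12 oz = 16.12 * 0.028349523 = 0.45699431 kg. Sum: 0.01684 + 0.45699431 = 0.47383431 kg. 1 gram = 0.001 kg, so 0.47383431 kg = 0.47383431 / 0.001 = 473.83431 gram ≈ 473.8 gram (4 s.f.). Final answer: 473.8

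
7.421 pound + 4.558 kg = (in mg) 1 pound = 0.45359237 kg, so 7.421 pound = 7.421 * 0.45359237 = 3.366109 kg. 4.558 kg is already in kg. Sum: 3.366109 + 4.558 = 7.924109 kg. 1 mg = 1e-06 kg, so 7.924109 kg = 7.924109 / 1e-06 = 7924109 mg ≈ 7.924e+06 mg (4 s.f.). Final answer: 7.924e+06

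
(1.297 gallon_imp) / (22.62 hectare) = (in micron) 0.02607. Check: 1 gallon_imp = 0.00454609 m^3, so 1.297 gallon_imp = 1.297 * 0.00454609 = 0.0058962787 m^3. 1 hectare = 10000 m^2, so 22.62 hectare = 22.62 * 10000 = 226200 m^2. Combine: 0.0058962787 m^3 / 226200 m^2 = 2.6066661e-08 m. 1 micron = 1e-06 m, so 2.6066661e-08 m = 2.6066661e-08 / 1e-06 = 0.026066661 micron ≈ 0.02607 micron (4 s.f.).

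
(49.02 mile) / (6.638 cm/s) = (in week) 1 mile = 1609.344 m, so 49.02 mile = 49.02 * 1609.344 = 78890.043 m. 1 cm/s = 0.01 m/s, so 6.638 cm/s = 6.638 * 0.01 = 0.06638 m/s. Combine: 78890.043 m / 0.06638 m/s = 1188461 s. 1 week = 604800 s, so 1188461 s = 1188461 / 604800 = 1.965048 week ≈ 1.965 week (4 s.f.). Final answer: 1.965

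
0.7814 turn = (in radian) 4.91. Check: 1 turn = 6.2831853 rad, so 0.7814 turn = 0.7814 * 6.2831853 = 4.909681 rad. 4.909681 rad = 4.909681 radian ≈ 4.91 radian (4 s.f.).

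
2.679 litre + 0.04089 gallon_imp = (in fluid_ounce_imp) 100.8. Check: 1 litre = 0.001 m^3, so 2.679 litre = 2.679 * 0.001 = 0.002679 m^3. 1 gallon_imp = 0.00454609 m^3, so 0.04089 gallon_imp = 0.04089 * 0.00454609 = 0.00018588962 m^3. Sum: 0.002679 + 0.00018588962 = 0.0028648896 m^3. 1 fluid_ounce_imp = 2.8413063e-05 m^3, so 0.0028648896 m^3 = 0.0028648896 / 2.8413063e-05 = 100.83002 fluid_ounce_imp ≈ 100.8 fluid_ounce_imp (4 s.f.).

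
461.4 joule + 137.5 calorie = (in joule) 1037. Check: 461.4 joule = 461.4 J. 1 calorie = 4.184 J, so 137.5 calorie = 137.5 * 4.184 = 575.3 J. Sum: 461.4 + 575.3 = 1036.7 J. 1036.7 J = 1036.7 joule ≈ 1037 joule (4 s.f.).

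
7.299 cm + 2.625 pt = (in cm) 1 cm = 0.01 m, so 7.299 cm = 7.299 * 0.01 = 0.07299 m. 1 pt = 0.00035277778 m, so 2.625 pt = 2.625 * 0.00035277778 = 0.00092604167 m. Sum: 0.07299 + 0.00092604167 = 0.073916042 m. 1 cm = 0.01 m, so 0.073916042 m = 0.073916042 / 0.01 = 7.3916042 cm ≈ 7.392 cm (4 s.f.). Final answer: 7.392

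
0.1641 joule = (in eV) 0.1641 joule = 0.1641 J. 1 eV = 1.6021766e-19 J, so 0.1641 J = 0.1641 / 1.6021766e-19 = 1.0242316e+18 eV ≈ 1.024e+18 eV (4 s.f.). Final answer: 1.024e+18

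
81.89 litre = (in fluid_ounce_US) 2769. Check: 1 litre = 0.001 m^3, so 81.89 litre = 81.89 * 0.001 = 0.08189 m^3. 1 fluid_ounce_US = 2.957353e-05 m^3, so 0.08189 m^3 = 0.08189 / 2.957353e-05 = 2769.0303 fluid_ounce_US ≈ 2769 fluid_ounce_US (4 s.f.).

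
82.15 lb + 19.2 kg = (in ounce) 1992. Check: 1 lb = 0.45359237 kg, so 82.15 lb = 82.15 * 0.45359237 = 37.262613 kg. 19.2 kg is already in kg. Sum: 37.262613 + 19.2 = 56.462613 kg. 1 ounce = 0.028349523 kg, so 56.462613 kg = 56.462613 / 0.028349523 = 1991.6601 ounce ≈ 1992 ounce (4 s.f.).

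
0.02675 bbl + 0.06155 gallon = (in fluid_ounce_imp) 157.9. Check: 1 bbl = 0.15898729 m^3, so 0.02675 bbl = 0.02675 * 0.15898729 = 0.0042529101 m^3. 1 gallon = 0.0037854118 m^3, so 0.06155 gallon = 0.06155 * 0.0037854118 = 0.0002329921 m^3. Sum: 0.0042529101 + 0.0002329921 = 0.0044859022 m^3. 1 fluid_ounce_imp = 2.8413063e-05 m^3, so 0.0044859022 m^3 = 0.0044859022 / 2.8413063e-05 = 157.88169 fluid_ounce_imp ≈ 157.9 fluid_ounce_imp (4 s.f.).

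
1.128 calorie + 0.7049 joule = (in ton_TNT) 1.296e-09. Check: 1 calorie = 4.184 J, so 1.128 calorie = 1.128 * 4.184 = 4.719552 J. 0.7049 joule = 0.7049 J. Sum: 4.719552 + 0.7049 = 5.424452 J. 1 ton_TNT = 4.184e+09 J, so 5.424452 J = 5.424452 / 4.184e+09 = 1.2964751e-09 ton_TNT ≈ 1.296e-09 ton_TNT (4 s.f.).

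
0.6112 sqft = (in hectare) 1 sqft = 0.09290304 m^2, so 0.6112 sqft = 0.6112 * 0.09290304 = 0.056782338 m^2. 1 hectare = 10000 m^2, so 0.056782338 m^2 = 0.056782338 / 10000 = 5.6782338e-06 hectare ≈ 5.678e-06 hectare (4 s.f.). Final answer: 5.678e-06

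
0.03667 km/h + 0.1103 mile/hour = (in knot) 1 km/h = 0.27777778 m/s, so 0.03667 km/h = 0.03667 * 0.27777778 = 0.010186111 m/s. 1 mile/hour = 0.44704 m/s, so 0.1103 mile/hour = 0.1103 * 0.44704 = 0.049308512 m/s. Sum: 0.010186111 + 0.049308512 = 0.059494623 m/s. 1 knot = 0.51444444 m/s, so 0.059494623 m/s = 0.059494623 / 0.51444444 = 0.1156483 knot ≈ 0.1156 knot (4 s.f.). Final answer: 0.1156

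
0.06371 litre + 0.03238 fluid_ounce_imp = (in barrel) 1 litre = 0.001 m^3, so 0.06371 litre = 0.06371 * 0.001 = 6.371e-05 m^3. 1 fluid_ounce_imp = 2.8413063e-05 m^3, so 0.03238 fluid_ounce_imp = 0.03238 * 2.8413063e-05 = 9.2001496e-07 m^3. Sum: 6.371e-05 + 9.2001496e-07 = 6.4630015e-05 m^3. 1 barrel = 0.15898729 m^3, so 6.4630015e-05 m^3 = 6.4630015e-05 / 0.15898729 = 0.00040651056 barrel ≈ 0.0004065 barrel (4 s.f.). Final answer: 0.0004065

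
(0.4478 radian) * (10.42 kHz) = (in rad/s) 0.4478 radian = 0.4478 rad. 1 kHz = 1000 Hz, so 10.42 kHz = 10.42 * 1000 = 10420 Hz. Combine: 0.4478 rad * 10420 Hz = 4666.076 rad/s. Result: 4666.076 rad/s ≈ 4666 rad/s (4 s.f.). Final answer: 4666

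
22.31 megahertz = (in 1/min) 1 megahertz = 1000000 Hz, so 22.31 megahertz = 22.31 * 1000000 = 22310000 Hz. 1 1/min = 0.016666667 Hz, so 22310000 Hz = 22310000 / 0.016666667 = 1.3386e+09 1/min ≈ 1.339e+09 1/min (4 s.f.). Final answer: 1.339e+09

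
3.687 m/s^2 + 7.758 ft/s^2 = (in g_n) 0.6171. Check: 3.687 m/s^2 is already in m/s^2. 1 ft/s^2 = 0.3048 m/s^2, so 7.758 ft/s^2 = 7.758 * 0.3048 = 2.3646384 m/s^2. Sum: 3.687 + 2.3646384 = 6.0516384 m/s^2. 1 g_n = 9.80665 m/s^2, so 6.0516384 m/s^2 = 6.0516384 / 9.80665 = 0.61709538 g_n ≈ 0.6171 g_n (4 s.f.).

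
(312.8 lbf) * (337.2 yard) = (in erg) 1 lbf = 4.4482216 N, so 312.8 lbf = 312.8 * 4.4482216 = 1391.4037 N. 1 yard = 0.9144 m, so 337.2 yard = 337.2 * 0.9144 = 308.33568 m. Combine: 1391.4037 N * 308.33568 m = 429019.41 J. 1 erg = 1e-07 J, so 429019.41 J = 429019.41 / 1e-07 = 4.2901941e+12 erg ≈ 4.29e+12 erg (4 s.f.). Final answer: 4.29e+12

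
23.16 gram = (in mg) 2.316e+04. Check: 1 gram = 0.001 kg, so 23.16 gram = 23.16 * 0.001 = 0.02316 kg. 1 mg = 1e-06 kg, so 0.02316 kg = 0.02316 / 1e-06 = 23160 mg ≈ 2.316e+04 mg (4 s.f.).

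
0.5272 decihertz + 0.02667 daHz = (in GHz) 3.194e-10. Check: 1 decihertz = 0.1 Hz, so 0.5272 decihertz = 0.5272 * 0.1 = 0.05272 Hz. 1 daHz = 10 Hz, so 0.02667 daHz = 0.02667 * 10 = 0.2667 Hz. Sum: 0.05272 + 0.2667 = 0.31942 Hz. 1 GHz = 1e+09 Hz, so 0.31942 Hz = 0.31942 / 1e+09 = 3.1942e-10 GHz ≈ 3.194e-10 GHz (4 s.f.).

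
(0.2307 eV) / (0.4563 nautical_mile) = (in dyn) 1 eV = 1.6021766e-19 J, so 0.2307 eV = 0.2307 * 1.6021766e-19 = 3.6962215e-20 J. 1 nautical_mile = 1852 m, so 0.4563 nautical_mile = 0.4563 * 1852 = 845.0676 m. Combine: 3.6962215e-20 J / 845.0676 m = 4.3738767e-23 N. 1 dyn = 1e-05 N, so 4.3738767e-23 N = 4.3738767e-23 / 1e-05 = 4.3738767e-18 dyn ≈ 4.374e-18 dyn (4 s.f.). Final answer: 4.374e-18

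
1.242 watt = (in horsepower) 1.242 watt = 1.242 W. 1 horsepower = 745.69987 W, so 1.242 W = 1.242 / 745.69987 = 0.0016655494 horsepower ≈ 0.001666 horsepower (4 s.f.). Final answer: 0.001666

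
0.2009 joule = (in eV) 1.254e+18. Check: 0.2009 joule = 0.2009 J. 1 eV = 1.6021766e-19 J, so 0.2009 J = 0.2009 / 1.6021766e-19 = 1.2539192e+18 eV ≈ 1.254e+18 eV (4 s.f.).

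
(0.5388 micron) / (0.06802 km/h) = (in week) 4.715e-11. Check: 1 micron = 1e-06 m, so 0.5388 micron = 0.5388 * 1e-06 = 5.388e-07 m. 1 km/h = 0.27777778 m/s, so 0.06802 km/h = 0.06802 * 0.27777778 = 0.018894444 m/s. Combine: 5.388e-07 m / 0.018894444 m/s = 2.8516319e-05 s. 1 week = 604800 s, so 2.8516319e-05 s = 2.8516319e-05 / 604800 = 4.7149998e-11 week ≈ 4.715e-11 week (4 s.f.).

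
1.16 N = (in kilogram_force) 0.1183. Check: 1 kilogram_force = 9.80665 N, so 1.16 N = 1.16 / 9.80665 = 0.11828708 kilogram_force ≈ 0.1183 kilogram_force (4 s.f.).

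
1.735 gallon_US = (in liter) 1 gallon_US = 0.0037854118 m^3, so 1.735 gallon_US = 1.735 * 0.0037854118 = 0.0065676894 m^3. 1 liter = 0.001 m^3, so 0.0065676894 m^3 = 0.0065676894 / 0.001 = 6.5676894 liter ≈ 6.568 liter (4 s.f.). Final answer: 6.568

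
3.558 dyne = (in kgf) 3.628e-06. Check: 1 dyne = 1e-05 N, so 3.558 dyne = 3.558 * 1e-05 = 3.558e-05 N. 1 kgf = 9.80665 N, so 3.558e-05 N = 3.558e-05 / 9.80665 = 3.6281503e-06 kgf ≈ 3.628e-06 kgf (4 s.f.).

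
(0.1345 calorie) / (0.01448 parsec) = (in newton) 1.259e-15. Check: 1 calorie = 4.184 J, so 0.1345 calorie = 0.1345 * 4.184 = 0.562748 J. 1 parsec = 3.0856776e+16 m, so 0.01448 parsec = 0.01448 * 3.0856776e+16 = 4.4680611e+14 m. Combine: 0.562748 J / 4.4680611e+14 m = 1.2594904e-15 N. 1.2594904e-15 N = 1.2594904e-15 newton ≈ 1.259e-15 newton (4 s.f.).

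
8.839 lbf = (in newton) 39.32. Check: 1 lbf = 4.4482216 N, so 8.839 lbf = 8.839 * 4.4482216 = 39.317831 N. 39.317831 N = 39.317831 newton ≈ 39.32 newton (4 s.f.).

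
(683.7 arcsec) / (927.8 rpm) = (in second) 1 arcsec = 4.8481368e-06 rad, so 683.7 arcsec = 683.7 * 4.8481368e-06 = 0.0033146711 rad. 1 rpm = 0.10471976 rad/s, so 927.8 rpm = 927.8 * 0.10471976 = 97.158989 rad/s. Combine: 0.0033146711 rad / 97.158989 rad/s = 3.4115949e-05 s. 3.4115949e-05 s = 3.4115949e-05 second ≈ 3.412e-05 second (4 s.f.). Final answer: 3.412e-05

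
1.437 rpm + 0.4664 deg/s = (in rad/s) 1 rpm = 0.10471976 rad/s, so 1.437 rpm = 1.437 * 0.10471976 = 0.15048229 rad/s. 1 deg/s = 0.017453293 rad/s, so 0.4664 deg/s = 0.4664 * 0.017453293 = 0.0081402156 rad/s. Sum: 0.15048229 + 0.0081402156 = 0.1586225 rad/s. Result: 0.1586225 rad/s ≈ 0.1586 rad/s (4 s.f.). Final answer: 0.1586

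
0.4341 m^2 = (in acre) 0.0001073. Check: 1 acre = 4046.8564 m^2, so 0.4341 m^2 = 0.4341 / 4046.8564 = 0.00010726845 acre ≈ 0.0001073 acre (4 s.f.).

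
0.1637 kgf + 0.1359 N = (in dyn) 1 kgf = 9.80665 N, so 0.1637 kgf = 0.1637 * 9.80665 = 1.6053486 N. 0.1359 N is already in N. Sum: 1.6053486 + 0.1359 = 1.7412486 N. 1 dyn = 1e-05 N, so 1.7412486 N = 1.7412486 / 1e-05 = 174124.86 dyn ≈ 1.741e+05 dyn (4 s.f.). Final answer: 1.741e+05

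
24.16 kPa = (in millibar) 241.6. Check: 1 kPa = 1000 Pa, so 24.16 kPa = 24.16 * 1000 = 24160 Pa. 1 millibar = 100 Pa, so 24160 Pa = 24160 / 100 = 241.6 millibar.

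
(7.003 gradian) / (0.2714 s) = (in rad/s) 0.4053. Check: 1 gradian = 0.015707963 rad, so 7.003 gradian = 7.003 * 0.015707963 = 0.11000287 rad. 0.2714 s is already in s. Combine: 0.11000287 rad / 0.2714 s = 0.40531638 rad/s. Result: 0.40531638 rad/s ≈ 0.4053 rad/s (4 s.f.).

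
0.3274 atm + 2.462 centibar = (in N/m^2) 3.564e+04. Check: 1 atm = 101325 Pa, so 0.3274 atm = 0.3274 * 101325 = 33173.805 Pa. 1 centibar = 1000 Pa, so 2.462 centibar = 2.462 * 1000 = 2462 Pa. Sum: 33173.805 + 2462 = 35635.805 Pa. 35635.805 Pa = 35635.805 N/m^2 ≈ 3.564e+04 N/m^2 (4 s.f.).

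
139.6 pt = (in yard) 1 pt = 0.00035277778 m, so 139.6 pt = 139.6 * 0.00035277778 = 0.049247778 m. 1 yard = 0.9144 m, so 0.049247778 m = 0.049247778 / 0.9144 = 0.053858025 yard ≈ 0.05386 yard (4 s.f.). Final answer: 0.05386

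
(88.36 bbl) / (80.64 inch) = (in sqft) 73.83. Check: 1 bbl = 0.15898729 m^3, so 88.36 bbl = 88.36 * 0.15898729 = 14.048117 m^3. 1 inch = 0.0254 m, so 80.64 inch = 80.64 * 0.0254 = 2.048256 m. Combine: 14.048117 m^3 / 2.048256 m = 6.858575 m^2. 1 sqft = 0.09290304 m^2, so 6.858575 m^2 = 6.858575 / 0.09290304 = 73.825087 sqft ≈ 73.83 sqft (4 s.f.).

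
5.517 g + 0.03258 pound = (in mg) 2.03e+04. Check: 1 g = 0.001 kg, so 5.517 g = 5.517 * 0.001 = 0.005517 kg. 1 pound = 0.45359237 kg, so 0.03258 pound = 0.03258 * 0.45359237 = 0.014778039 kg. Sum: 0.005517 + 0.014778039 = 0.020295039 kg. 1 mg = 1e-06 kg, so 0.020295039 kg = 0.020295039 / 1e-06 = 20295.039 mg ≈ 2.03e+04 mg (4 s.f.).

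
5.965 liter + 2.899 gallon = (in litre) 1 liter = 0.001 m^3, so 5.965 liter = 5.965 * 0.001 = 0.005965 m^3. 1 gallon = 0.0037854118 m^3, so 2.899 gallon = 2.899 * 0.0037854118 = 0.010973909 m^3. Sum: 0.005965 + 0.010973909 = 0.016938909 m^3. 1 litre = 0.001 m^3, so 0.016938909 m^3 = 0.016938909 / 0.001 = 16.938909 litre ≈ 16.94 litre (4 s.f.). Final answer: 16.94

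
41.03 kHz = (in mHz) 1 kHz = 1000 Hz, so 41.03 kHz = 41.03 * 1000 = 41030 Hz. 1 mHz = 0.001 Hz, so 41030 Hz = 41030 / 0.001 = 41030000 mHz ≈ 4.103e+07 mHz (4 s.f.). Final answer: 4.103e+07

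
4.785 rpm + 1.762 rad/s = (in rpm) 1 rpm = 0.10471976 rad/s, so 4.785 rpm = 4.785 * 0.10471976 = 0.50108403 rad/s. 1.762 rad/s is already in rad/s. Sum: 0.50108403 + 1.762 = 2.263084 rad/s. 1 rpm = 0.10471976 rad/s, so 2.263084 rad/s = 2.263084 / 0.10471976 = 21.610861 rpm ≈ 21.61 rpm (4 s.f.). Final answer: 21.61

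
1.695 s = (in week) 1 week = 604800 s, so 1.695 s = 1.695 / 604800 = 2.8025794e-06 week ≈ 2.803e-06 week (4 s.f.). Final answer: 2.803e-06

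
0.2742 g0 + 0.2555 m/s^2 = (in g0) 0.3003. Check: 1 g0 = 9.80665 m/s^2, so 0.2742 g0 = 0.2742 * 9.80665 = 2.6889834 m/s^2. 0.2555 m/s^2 is already in m/s^2. Sum: 2.6889834 + 0.2555 = 2.9444834 m/s^2. 1 g0 = 9.80665 m/s^2, so 2.9444834 m/s^2 = 2.9444834 / 9.80665 = 0.30025375 g0 ≈ 0.3003 g0 (4 s.f.).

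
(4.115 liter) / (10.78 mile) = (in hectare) 2.372e-11. Check: 1 liter = 0.001 m^3, so 4.115 liter = 4.115 * 0.001 = 0.004115 m^3. 1 mile = 1609.344 m, so 10.78 mile = 10.78 * 1609.344 = 17348.728 m. Combine: 0.004115 m^3 / 17348.728 m = 2.3719318e-07 m^2. 1 hectare = 10000 m^2, so 2.3719318e-07 m^2 = 2.3719318e-07 / 10000 = 2.3719318e-11 hectare ≈ 2.372e-11 hectare (4 s.f.).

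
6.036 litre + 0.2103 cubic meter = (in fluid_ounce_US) 7315. Check: 1 litre = 0.001 m^3, so 6.036 litre = 6.036 * 0.001 = 0.006036 m^3. 0.2103 cubic meter = 0.2103 m^3. Sum: 0.006036 + 0.2103 = 0.216336 m^3. 1 fluid_ounce_US = 2.957353e-05 m^3, so 0.216336 m^3 = 0.216336 / 2.957353e-05 = 7315.1904 fluid_ounce_US ≈ 7315 fluid_ounce_US (4 s.f.).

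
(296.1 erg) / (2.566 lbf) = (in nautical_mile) 1 erg = 1e-07 J, so 296.1 erg = 296.1 * 1e-07 = 2.961e-05 J. 1 lbf = 4.4482216 N, so 2.566 lbf = 2.566 * 4.4482216 = 11.414137 N. Combine: 2.961e-05 J / 11.414137 N = 2.5941515e-06 m. 1 nautical_mile = 1852 m, so 2.5941515e-06 m = 2.5941515e-06 / 1852 = 1.4007298e-09 nautical_mile ≈ 1.401e-09 nautical_mile (4 s.f.). Final answer: 1.401e-09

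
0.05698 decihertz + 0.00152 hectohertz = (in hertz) 1 decihertz = 0.1 Hz, so 0.05698 decihertz = 0.05698 * 0.1 = 0.005698 Hz. 1 hectohertz = 100 Hz, so 0.00152 hectohertz = 0.00152 * 100 = 0.152 Hz. Sum: 0.005698 + 0.152 = 0.157698 Hz. 0.157698 Hz = 0.157698 hertz ≈ 0.1577 hertz (4 s.f.). Final answer: 0.1577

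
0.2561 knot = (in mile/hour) 1 knot = 0.51444444 m/s, so 0.2561 knot = 0.2561 * 0.51444444 = 0.13174922 m/s. 1 mile/hour = 0.44704 m/s, so 0.13174922 m/s = 0.13174922 / 0.44704 = 0.29471462 mile/hour ≈ 0.2947 mile/hour (4 s.f.). Final answer: 0.2947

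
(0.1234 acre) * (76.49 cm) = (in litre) 1 acre = 4046.8564 m^2, so 0.1234 acre = 0.1234 * 4046.8564 = 499.38208 m^2. 1 cm = 0.01 m, so 76.49 cm = 76.49 * 0.01 = 0.7649 m. Combine: 499.38208 m^2 * 0.7649 m = 381.97735 m^3. 1 litre = 0.001 m^3, so 381.97735 m^3 = 381.97735 / 0.001 = 381977.35 litre ≈ 3.82e+05 litre (4 s.f.). Final answer: 3.82e+05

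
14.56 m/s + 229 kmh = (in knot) 152. Check: 14.56 m/s is already in m/s. 1 kmh = 0.27777778 m/s, so 229 kmh = 229 * 0.27777778 = 63.611111 m/s. Sum: 14.56 + 63.611111 = 78.171111 m/s. 1 knot = 0.51444444 m/s, so 78.171111 m/s = 78.171111 / 0.51444444 = 151.95248 knot ≈ 152 knot (4 s.f.).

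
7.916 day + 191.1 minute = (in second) 6.954e+05. Check: 1 day = 86400 s, so 7.916 day = 7.916 * 86400 = 683942.4 s. 1 minute = 60 s, so 191.1 minute = 191.1 * 60 = 11466 s. Sum: 683942.4 + 11466 = 695408.4 s. 695408.4 s = 695408.4 second ≈ 6.954e+05 second (4 s.f.).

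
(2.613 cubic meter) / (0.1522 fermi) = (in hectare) 2.613 cubic meter = 2.613 m^3. 1 fermi = 1e-15 m, so 0.1522 fermi = 0.1522 * 1e-15 = 1.522e-16 m. Combine: 2.613 m^3 / 1.522e-16 m = 1.71682e+16 m^2. 1 hectare = 10000 m^2, so 1.71682e+16 m^2 = 1.71682e+16 / 10000 = 1.71682e+12 hectare ≈ 1.717e+12 hectare (4 s.f.). Final answer: 1.717e+12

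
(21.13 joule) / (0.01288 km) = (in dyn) 1.641e+05. Check: 21.13 joule = 21.13 J. 1 km = 1000 m, so 0.01288 km = 0.01288 * 1000 = 12.88 m. Combine: 21.13 J / 12.88 m = 1.640528 N. 1 dyn = 1e-05 N, so 1.640528 N = 1.640528 / 1e-05 = 164052.8 dyn ≈ 1.641e+05 dyn (4 s.f.).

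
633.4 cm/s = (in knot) 1 cm/s = 0.01 m/s, so 633.4 cm/s = 633.4 * 0.01 = 6.334 m/s. 1 knot = 0.51444444 m/s, so 6.334 m/s = 6.334 / 0.51444444 = 12.312311 knot ≈ 12.31 knot (4 s.f.). Final answer: 12.31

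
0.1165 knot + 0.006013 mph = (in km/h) 0.2254. Check: 1 knot = 0.51444444 m/s, so 0.1165 knot = 0.1165 * 0.51444444 = 0.059932778 m/s. 1 mph = 0.44704 m/s, so 0.006013 mph = 0.006013 * 0.44704 = 0.0026880515 m/s. Sum: 0.059932778 + 0.0026880515 = 0.062620829 m/s. 1 km/h = 0.27777778 m/s, so 0.062620829 m/s = 0.062620829 / 0.27777778 = 0.22543499 km/h ≈ 0.2254 km/h (4 s.f.).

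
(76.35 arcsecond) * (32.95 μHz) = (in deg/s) 6.988e-07. Check: 1 arcsecond = 4.8481368e-06 rad, so 76.35 arcsecond = 76.35 * 4.8481368e-06 = 0.00037015525 rad. 1 μHz = 1e-06 Hz, so 32.95 μHz = 32.95 * 1e-06 = 3.295e-05 Hz. Combine: 0.00037015525 rad * 3.295e-05 Hz = 1.2196615e-08 rad/s. 1 deg/s = 0.017453293 rad/s, so 1.2196615e-08 rad/s = 1.2196615e-08 / 0.017453293 = 6.9881458e-07 deg/s ≈ 6.988e-07 deg/s (4 s.f.).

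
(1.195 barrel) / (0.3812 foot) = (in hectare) 0.0001635. Check: 1 barrel = 0.15898729 m^3, so 1.195 barrel = 1.195 * 0.15898729 = 0.18998982 m^3. 1 foot = 0.3048 m, so 0.3812 foot = 0.3812 * 0.3048 = 0.11618976 m. Combine: 0.18998982 m^3 / 0.11618976 m = 1.6351683 m^2. 1 hectare = 10000 m^2, so 1.6351683 m^2 = 1.6351683 / 10000 = 0.00016351683 hectare ≈ 0.0001635 hectare (4 s.f.).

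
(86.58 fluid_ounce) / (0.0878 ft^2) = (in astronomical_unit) 1 fluid_ounce = 2.957353e-05 m^3, so 86.58 fluid_ounce = 86.58 * 2.957353e-05 = 0.0025604762 m^3. 1 ft^2 = 0.09290304 m^2, so 0.0878 ft^2 = 0.0878 * 0.09290304 = 0.0081568869 m^2. Combine: 0.0025604762 m^3 / 0.0081568869 m^2 = 0.3139036 m. 1 astronomical_unit = 1.4959787e+11 m, so 0.3139036 m = 0.3139036 / 1.4959787e+11 = 2.098316e-12 astronomical_unit ≈ 2.098e-12 astronomical_unit (4 s.f.). Final answer: 2.098e-12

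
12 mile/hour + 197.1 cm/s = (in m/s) 7.335. Check: 1 mile/hour = 0.44704 m/s, so 12 mile/hour = 12 * 0.44704 = 5.36448 m/s. 1 cm/s = 0.01 m/s, so 197.1 cm/s = 197.1 * 0.01 = 1.971 m/s. Sum: 5.36448 + 1.971 = 7.33548 m/s. Result: 7.33548 m/s ≈ 7.335 m/s (4 s.f.).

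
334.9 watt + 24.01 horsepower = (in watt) 334.9 watt = 334.9 W. 1 horsepower = 745.69987 W, so 24.01 horsepower = 24.01 * 745.69987 = 17904.254 W. Sum: 334.9 + 17904.254 = 18239.154 W. 18239.154 W = 18239.154 watt ≈ 1.824e+04 watt (4 s.f.). Final answer: 1.824e+04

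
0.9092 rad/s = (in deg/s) 52.09. Check: 1 deg/s = 0.017453293 rad/s, so 0.9092 rad/s = 0.9092 / 0.017453293 = 52.093323 deg/s ≈ 52.09 deg/s (4 s.f.).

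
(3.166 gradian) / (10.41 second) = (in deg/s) 1 gradian = 0.015707963 rad, so 3.166 gradian = 3.166 * 0.015707963 = 0.049731412 rad. 10.41 second = 10.41 s. Combine: 0.049731412 rad / 10.41 s = 0.004777273 rad/s. 1 deg/s = 0.017453293 rad/s, so 0.004777273 rad/s = 0.004777273 / 0.017453293 = 0.27371758 deg/s ≈ 0.2737 deg/s (4 s.f.). Final answer: 0.2737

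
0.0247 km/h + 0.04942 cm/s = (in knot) 1 km/h = 0.27777778 m/s, so 0.0247 km/h = 0.0247 * 0.27777778 = 0.0068611111 m/s. 1 cm/s = 0.01 m/s, so 0.04942 cm/s = 0.04942 * 0.01 = 0.0004942 m/s. Sum: 0.0068611111 + 0.0004942 = 0.0073553111 m/s. 1 knot = 0.51444444 m/s, so 0.0073553111 m/s = 0.0073553111 / 0.51444444 = 0.014297581 knot ≈ 0.0143 knot (4 s.f.). Final answer: 0.0143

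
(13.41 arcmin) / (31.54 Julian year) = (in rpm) 1 arcmin = 0.00029088821 rad, so 13.41 arcmin = 13.41 * 0.00029088821 = 0.0039008109 rad. 1 Julian year = 31557600 s, so 31.54 Julian year = 31.54 * 31557600 = 9.953267e+08 s. Combine: 0.0039008109 rad / 9.953267e+08 s = 3.9191261e-12 rad/s. 1 rpm = 0.10471976 rad/s, so 3.9191261e-12 rad/s = 3.9191261e-12 / 0.10471976 = 3.7424898e-11 rpm ≈ 3.742e-11 rpm (4 s.f.). Final answer: 3.742e-11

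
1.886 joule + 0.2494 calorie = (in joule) 1.886 joule = 1.886 J. 1 calorie = 4.184 J, so 0.2494 calorie = 0.2494 * 4.184 = 1.0434896 J. Sum: 1.886 + 1.0434896 = 2.9294896 J. 2.9294896 J = 2.9294896 joule ≈ 2.929 joule (4 s.f.). Final answer: 2.929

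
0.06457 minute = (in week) 1 minute = 60 s, so 0.06457 minute = 0.06457 * 60 = 3.8742 s. 1 week = 604800 s, so 3.8742 s = 3.8742 / 604800 = 6.405754e-06 week ≈ 6.406e-06 week (4 s.f.). Final answer: 6.406e-06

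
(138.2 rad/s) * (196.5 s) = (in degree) 138.2 rad/s is already in rad/s. 196.5 s is already in s. Combine: 138.2 rad/s * 196.5 s = 27156.3 rad. 1 degree = 0.017453293 rad, so 27156.3 rad = 27156.3 / 0.017453293 = 1555941.4 degree ≈ 1.556e+06 degree (4 s.f.). Final answer: 1.556e+06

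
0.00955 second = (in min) 0.00955 second = 0.00955 s. 1 min = 60 s, so 0.00955 s = 0.00955 / 60 = 0.00015916667 min ≈ 0.0001592 min (4 s.f.). Final answer: 0.0001592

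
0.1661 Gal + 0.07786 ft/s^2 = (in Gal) 1 Gal = 0.01 m/s^2, so 0.1661 Gal = 0.1661 * 0.01 = 0.001661 m/s^2. 1 ft/s^2 = 0.3048 m/s^2, so 0.07786 ft/s^2 = 0.07786 * 0.3048 = 0.023731728 m/s^2. Sum: 0.001661 + 0.023731728 = 0.025392728 m/s^2. 1 Gal = 0.01 m/s^2, so 0.025392728 m/s^2 = 0.025392728 / 0.01 = 2.5392728 Gal ≈ 2.539 Gal (4 s.f.). Final answer: 2.539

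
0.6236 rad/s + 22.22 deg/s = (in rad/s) 1.011. Check: 0.6236 rad/s is already in rad/s. 1 deg/s = 0.017453293 rad/s, so 22.22 deg/s = 22.22 * 0.017453293 = 0.38781216 rad/s. Sum: 0.6236 + 0.38781216 = 1.0114122 rad/s. Result: 1.0114122 rad/s ≈ 1.011 rad/s (4 s.f.).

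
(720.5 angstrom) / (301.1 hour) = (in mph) 1.487e-13. Check: 1 angstrom = 1e-10 m, so 720.5 angstrom = 720.5 * 1e-10 = 7.205e-08 m. 1 hour = 3600 s, so 301.1 hour = 301.1 * 3600 = 1083960 s. Combine: 7.205e-08 m / 1083960 s = 6.6469242e-14 m/s. 1 mph = 0.44704 m/s, so 6.6469242e-14 m/s = 6.6469242e-14 / 0.44704 = 1.4868746e-13 mph ≈ 1.487e-13 mph (4 s.f.).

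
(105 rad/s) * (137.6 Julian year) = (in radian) 4.559e+11. Check: 105 rad/s is already in rad/s. 1 Julian year = 31557600 s, so 137.6 Julian year = 137.6 * 31557600 = 4.3423258e+09 s. Combine: 105 rad/s * 4.3423258e+09 s = 4.559442e+11 rad. 4.559442e+11 rad = 4.559442e+11 radian ≈ 4.559e+11 radian (4 s.f.).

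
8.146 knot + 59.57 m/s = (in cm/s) 6376. Check: 1 knot = 0.51444444 m/s, so 8.146 knot = 8.146 * 0.51444444 = 4.1906644 m/s. 59.57 m/s is already in m/s. Sum: 4.1906644 + 59.57 = 63.760664 m/s. 1 cm/s = 0.01 m/s, so 63.760664 m/s = 63.760664 / 0.01 = 6376.0664 cm/s ≈ 6376 cm/s (4 s.f.).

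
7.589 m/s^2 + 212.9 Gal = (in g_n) 0.991. Check: 7.589 m/s^2 is already in m/s^2. 1 Gal = 0.01 m/s^2, so 212.9 Gal = 212.9 * 0.01 = 2.129 m/s^2. Sum: 7.589 + 2.129 = 9.718 m/s^2. 1 g_n = 9.80665 m/s^2, so 9.718 m/s^2 = 9.718 / 9.80665 = 0.99096022 g_n ≈ 0.991 g_n (4 s.f.).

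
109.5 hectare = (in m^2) 1.095e+06. Check: 1 hectare = 10000 m^2, so 109.5 hectare = 109.5 * 10000 = 1095000 m^2. Result: 1095000 m^2 ≈ 1.095e+06 m^2 (4 s.f.).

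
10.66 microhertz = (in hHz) 1 microhertz = 1e-06 Hz, so 10.66 microhertz = 10.66 * 1e-06 = 1.066e-05 Hz. 1 hHz = 100 Hz, so 1.066e-05 Hz = 1.066e-05 / 100 = 1.066e-07 hHz. Final answer: 1.066e-07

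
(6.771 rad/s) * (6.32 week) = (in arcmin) 6.771 rad/s is already in rad/s. 1 week = 604800 s, so 6.32 week = 6.32 * 604800 = 3822336 s. Combine: 6.771 rad/s * 3822336 s = 25881037 rad. 1 arcmin = 0.00029088821 rad, so 25881037 rad = 25881037 / 0.00029088821 = 8.8972452e+10 arcmin ≈ 8.897e+10 arcmin (4 s.f.). Final answer: 8.897e+10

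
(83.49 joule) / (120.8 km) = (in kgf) 83.49 joule = 83.49 J. 1 km = 1000 m, so 120.8 km = 120.8 * 1000 = 120800 m. Combine: 83.49 J / 120800 m = 0.00069114238 N. 1 kgf = 9.80665 N, so 0.00069114238 N = 0.00069114238 / 9.80665 = 7.0476909e-05 kgf ≈ 7.048e-05 kgf (4 s.f.). Final answer: 7.048e-05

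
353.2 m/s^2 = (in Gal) 1 Gal = 0.01 m/s^2, so 353.2 m/s^2 = 353.2 / 0.01 = 35320 Gal ≈ 3.532e+04 Gal (4 s.f.). Final answer: 3.532e+04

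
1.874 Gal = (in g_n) 0.001911. Check: 1 Gal = 0.01 m/s^2, so 1.874 Gal = 1.874 * 0.01 = 0.01874 m/s^2. 1 g_n = 9.80665 m/s^2, so 0.01874 m/s^2 = 0.01874 / 9.80665 = 0.0019109482 g_n ≈ 0.001911 g_n (4 s.f.).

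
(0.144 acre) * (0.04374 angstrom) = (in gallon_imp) 1 acre = 4046.8564 m^2, so 0.144 acre = 0.144 * 4046.8564 = 582.74732 m^2. 1 angstrom = 1e-10 m, so 0.04374 angstrom = 0.04374 * 1e-10 = 4.374e-12 m. Combine: 582.74732 m^2 * 4.374e-12 m = 2.5489368e-09 m^3. 1 gallon_imp = 0.00454609 m^3, so 2.5489368e-09 m^3 = 2.5489368e-09 / 0.00454609 = 5.6068771e-07 gallon_imp ≈ 5.607e-07 gallon_imp (4 s.f.). Final answer: 5.607e-07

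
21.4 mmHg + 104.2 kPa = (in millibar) 1071. Check: 1 mmHg = 133.32237 Pa, so 21.4 mmHg = 21.4 * 133.32237 = 2853.0987 Pa. 1 kPa = 1000 Pa, so 104.2 kPa = 104.2 * 1000 = 104200 Pa. Sum: 2853.0987 + 104200 = 107053.1 Pa. 1 millibar = 100 Pa, so 107053.1 Pa = 107053.1 / 100 = 1070.531 millibar ≈ 1071 millibar (4 s.f.).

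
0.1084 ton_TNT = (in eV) 1 ton_TNT = 4.184e+09 J, so 0.1084 ton_TNT = 0.1084 * 4.184e+09 = 4.535456e+08 J. 1 eV = 1.6021766e-19 J, so 4.535456e+08 J = 4.535456e+08 / 1.6021766e-19 = 2.830809e+27 eV ≈ 2.831e+27 eV (4 s.f.). Final answer: 2.831e+27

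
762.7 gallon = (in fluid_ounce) 1 gallon = 0.0037854118 m^3, so 762.7 gallon = 762.7 * 0.0037854118 = 2.8871336 m^3. 1 fluid_ounce = 2.957353e-05 m^3, so 2.8871336 m^3 = 2.8871336 / 2.957353e-05 = 97625.6 fluid_ounce ≈ 9.763e+04 fluid_ounce (4 s.f.). Final answer: 9.763e+04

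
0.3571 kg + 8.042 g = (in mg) 0.3571 kg is already in kg. 1 g = 0.001 kg, so 8.042 g = 8.042 * 0.001 = 0.008042 kg. Sum: 0.3571 + 0.008042 = 0.365142 kg. 1 mg = 1e-06 kg, so 0.365142 kg = 0.365142 / 1e-06 = 365142 mg ≈ 3.651e+05 mg (4 s.f.). Final answer: 3.651e+05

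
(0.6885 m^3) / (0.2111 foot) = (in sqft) 115.2. Check: 0.6885 m^3 is already in m^3. 1 foot = 0.3048 m, so 0.2111 foot = 0.2111 * 0.3048 = 0.06434328 m. Combine: 0.6885 m^3 / 0.06434328 m = 10.700418 m^2. 1 sqft = 0.09290304 m^2, so 10.700418 m^2 = 10.700418 / 0.09290304 = 115.17834 sqft ≈ 115.2 sqft (4 s.f.).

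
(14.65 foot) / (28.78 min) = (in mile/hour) 0.005784. Check: 1 foot = 0.3048 m, so 14.65 foot = 14.65 * 0.3048 = 4.46532 m. 1 min = 60 s, so 28.78 min = 28.78 * 60 = 1726.8 s. Combine: 4.46532 m / 1726.8 s = 0.002585893 m/s. 1 mile/hour = 0.44704 m/s, so 0.002585893 m/s = 0.002585893 / 0.44704 = 0.0057844779 mile/hour ≈ 0.005784 mile/hour (4 s.f.).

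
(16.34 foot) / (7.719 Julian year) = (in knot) 3.974e-08. Check: 1 foot = 0.3048 m, so 16.34 foot = 16.34 * 0.3048 = 4.980432 m. 1 Julian year = 31557600 s, so 7.719 Julian year = 7.719 * 31557600 = 2.4359311e+08 s. Combine: 4.980432 m / 2.4359311e+08 s = 2.0445701e-08 m/s. 1 knot = 0.51444444 m/s, so 2.0445701e-08 m/s = 2.0445701e-08 / 0.51444444 = 3.9743263e-08 knot ≈ 3.974e-08 knot (4 s.f.).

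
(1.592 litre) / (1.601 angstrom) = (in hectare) 994.4. Check: 1 litre = 0.001 m^3, so 1.592 litre = 1.592 * 0.001 = 0.001592 m^3. 1 angstrom = 1e-10 m, so 1.601 angstrom = 1.601 * 1e-10 = 1.601e-10 m. Combine: 0.001592 m^3 / 1.601e-10 m = 9943785.1 m^2. 1 hectare = 10000 m^2, so 9943785.1 m^2 = 9943785.1 / 10000 = 994.37851 hectare ≈ 994.4 hectare (4 s.f.).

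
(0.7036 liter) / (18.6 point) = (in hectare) 1.072e-05. Check: 1 liter = 0.001 m^3, so 0.7036 liter = 0.7036 * 0.001 = 0.0007036 m^3. 1 point = 0.00035277778 m, so 18.6 point = 18.6 * 0.00035277778 = 0.0065616667 m. Combine: 0.0007036 m^3 / 0.0065616667 m = 0.10722885 m^2. 1 hectare = 10000 m^2, so 0.10722885 m^2 = 0.10722885 / 10000 = 1.0722885e-05 hectare ≈ 1.072e-05 hectare (4 s.f.).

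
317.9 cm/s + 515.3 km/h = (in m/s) 146.3. Check: 1 cm/s = 0.01 m/s, so 317.9 cm/s = 317.9 * 0.01 = 3.179 m/s. 1 km/h = 0.27777778 m/s, so 515.3 km/h = 515.3 * 0.27777778 = 143.13889 m/s. Sum: 3.179 + 143.13889 = 146.31789 m/s. Result: 146.31789 m/s ≈ 146.3 m/s (4 s.f.).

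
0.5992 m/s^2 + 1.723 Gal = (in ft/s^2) 2.022. Check: 0.5992 m/s^2 is already in m/s^2. 1 Gal = 0.01 m/s^2, so 1.723 Gal = 1.723 * 0.01 = 0.01723 m/s^2. Sum: 0.5992 + 0.01723 = 0.61643 m/s^2. 1 ft/s^2 = 0.3048 m/s^2, so 0.61643 m/s^2 = 0.61643 / 0.3048 = 2.0224081 ft/s^2 ≈ 2.022 ft/s^2 (4 s.f.).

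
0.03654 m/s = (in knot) 1 knot = 0.51444444 m/s, so 0.03654 m/s = 0.03654 / 0.51444444 = 0.071028078 knot ≈ 0.07103 knot (4 s.f.). Final answer: 0.07103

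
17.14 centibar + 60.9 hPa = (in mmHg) 174.2. Check: 1 centibar = 1000 Pa, so 17.14 centibar = 17.14 * 1000 = 17140 Pa. 1 hPa = 100 Pa, so 60.9 hPa = 60.9 * 100 = 6090 Pa. Sum: 17140 + 6090 = 23230 Pa. 1 mmHg = 133.32237 Pa, so 23230 Pa = 23230 / 133.32237 = 174.23933 mmHg ≈ 174.2 mmHg (4 s.f.).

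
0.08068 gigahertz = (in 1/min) 4.841e+09. Check: 1 gigahertz = 1e+09 Hz, so 0.08068 gigahertz = 0.08068 * 1e+09 = 80680000 Hz. 1 1/min = 0.016666667 Hz, so 80680000 Hz = 80680000 / 0.016666667 = 4.8408e+09 1/min ≈ 4.841e+09 1/min (4 s.f.).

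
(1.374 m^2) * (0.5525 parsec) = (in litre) 2.342e+19. Check: 1.374 m^2 is already in m^2. 1 parsec = 3.0856776e+16 m, so 0.5525 parsec = 0.5525 * 3.0856776e+16 = 1.7048369e+16 m. Combine: 1.374 m^2 * 1.7048369e+16 m = 2.3424459e+16 m^3. 1 litre = 0.001 m^3, so 2.3424459e+16 m^3 = 2.3424459e+16 / 0.001 = 2.3424459e+19 litre ≈ 2.342e+19 litre (4 s.f.).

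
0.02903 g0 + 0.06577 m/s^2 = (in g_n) 1 g0 = 9.80665 m/s^2, so 0.02903 g0 = 0.02903 * 9.80665 = 0.28468705 m/s^2. 0.06577 m/s^2 is already in m/s^2. Sum: 0.28468705 + 0.06577 = 0.35045705 m/s^2. 1 g_n = 9.80665 m/s^2, so 0.35045705 m/s^2 = 0.35045705 / 9.80665 = 0.035736674 g_n ≈ 0.03574 g_n (4 s.f.). Final answer: 0.03574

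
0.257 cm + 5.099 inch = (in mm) 132.1. Check: 1 cm = 0.01 m, so 0.257 cm = 0.257 * 0.01 = 0.00257 m. 1 inch = 0.0254 m, so 5.099 inch = 5.099 * 0.0254 = 0.1295146 m. Sum: 0.00257 + 0.1295146 = 0.1320846 m. 1 mm = 0.001 m, so 0.1320846 m = 0.1320846 / 0.001 = 132.0846 mm ≈ 132.1 mm (4 s.f.).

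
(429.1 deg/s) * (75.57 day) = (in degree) 2.802e+09. Check: 1 deg/s = 0.017453293 rad/s, so 429.1 deg/s = 429.1 * 0.017453293 = 7.4892078 rad/s. 1 day = 86400 s, so 75.57 day = 75.57 * 86400 = 6529248 s. Combine: 7.4892078 rad/s * 6529248 s = 48898895 rad. 1 degree = 0.017453293 rad, so 48898895 rad = 48898895 / 0.017453293 = 2.8017003e+09 degree ≈ 2.802e+09 degree (4 s.f.).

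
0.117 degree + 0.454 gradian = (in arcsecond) 1 degree = 0.017453293 rad, so 0.117 degree = 0.117 * 0.017453293 = 0.0020420352 rad. 1 gradian = 0.015707963 rad, so 0.454 gradian = 0.454 * 0.015707963 = 0.0071314153 rad. Sum: 0.0020420352 + 0.0071314153 = 0.0091734505 rad. 1 arcsecond = 4.8481368e-06 rad, so 0.0091734505 rad = 0.0091734505 / 4.8481368e-06 = 1892.16 arcsecond ≈ 1892 arcsecond (4 s.f.). Final answer: 1892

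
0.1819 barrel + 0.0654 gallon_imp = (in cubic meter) 1 barrel = 0.15898729 m^3, so 0.1819 barrel = 0.1819 * 0.15898729 = 0.028919789 m^3. 1 gallon_imp = 0.00454609 m^3, so 0.0654 gallon_imp = 0.0654 * 0.00454609 = 0.00029731429 m^3. Sum: 0.028919789 + 0.00029731429 = 0.029217103 m^3. 0.029217103 m^3 = 0.029217103 cubic meter ≈ 0.02922 cubic meter (4 s.f.). Final answer: 0.02922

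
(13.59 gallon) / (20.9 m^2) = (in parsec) 1 gallon = 0.0037854118 m^3, so 13.59 gallon = 13.59 * 0.0037854118 = 0.051443746 m^3. 20.9 m^2 is already in m^2. Combine: 0.051443746 m^3 / 20.9 m^2 = 0.0024614233 m. 1 parsec = 3.0856776e+16 m, so 0.0024614233 m = 0.0024614233 / 3.0856776e+16 = 7.9769295e-20 parsec ≈ 7.977e-20 parsec (4 s.f.). Final answer: 7.977e-20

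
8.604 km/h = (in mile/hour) 1 km/h = 0.27777778 m/s, so 8.604 km/h = 8.604 * 0.27777778 = 2.39 m/s. 1 mile/hour = 0.44704 m/s, so 2.39 m/s = 2.39 / 0.44704 = 5.3462777 mile/hour ≈ 5.346 mile/hour (4 s.f.). Final answer: 5.346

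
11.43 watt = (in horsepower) 11.43 watt = 11.43 W. 1 horsepower = 745.69987 W, so 11.43 W = 11.43 / 745.69987 = 0.015327882 horsepower ≈ 0.01533 horsepower (4 s.f.). Final answer: 0.01533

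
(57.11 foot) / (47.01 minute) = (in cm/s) 1 foot = 0.3048 m, so 57.11 foot = 57.11 * 0.3048 = 17.407128 m. 1 minute = 60 s, so 47.01 minute = 47.01 * 60 = 2820.6 s. Combine: 17.407128 m / 2820.6 s = 0.0061714274 m/s. 1 cm/s = 0.01 m/s, so 0.0061714274 m/s = 0.0061714274 / 0.01 = 0.61714274 cm/s ≈ 0.6171 cm/s (4 s.f.). Final answer: 0.6171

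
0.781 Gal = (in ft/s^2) 0.02562. Check: 1 Gal = 0.01 m/s^2, so 0.781 Gal = 0.781 * 0.01 = 0.00781 m/s^2. 1 ft/s^2 = 0.3048 m/s^2, so 0.00781 m/s^2 = 0.00781 / 0.3048 = 0.02562336 ft/s^2 ≈ 0.02562 ft/s^2 (4 s.f.).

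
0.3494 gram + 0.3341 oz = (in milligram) 9821. Check: 1 gram = 0.001 kg, so 0.3494 gram = 0.3494 * 0.001 = 0.0003494 kg. 1 oz = 0.028349523 kg, so 0.3341 oz = 0.3341 * 0.028349523 = 0.0094715757 kg. Sum: 0.0003494 + 0.0094715757 = 0.0098209757 kg. 1 milligram = 1e-06 kg, so 0.0098209757 kg = 0.0098209757 / 1e-06 = 9820.9757 milligram ≈ 9821 milligram (4 s.f.).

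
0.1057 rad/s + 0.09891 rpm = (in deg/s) 6.65. Check: 0.1057 rad/s is already in rad/s. 1 rpm = 0.10471976 rad/s, so 0.09891 rpm = 0.09891 * 0.10471976 = 0.010357831 rad/s. Sum: 0.1057 + 0.010357831 = 0.11605783 rad/s. 1 deg/s = 0.017453293 rad/s, so 0.11605783 rad/s = 0.11605783 / 0.017453293 = 6.6496239 deg/s ≈ 6.65 deg/s (4 s.f.).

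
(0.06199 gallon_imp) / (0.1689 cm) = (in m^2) 1 gallon_imp = 0.00454609 m^3, so 0.06199 gallon_imp = 0.06199 * 0.00454609 = 0.00028181212 m^3. 1 cm = 0.01 m, so 0.1689 cm = 0.1689 * 0.01 = 0.001689 m. Combine: 0.00028181212 m^3 / 0.001689 m = 0.16685146 m^2. Result: 0.16685146 m^2 ≈ 0.1669 m^2 (4 s.f.). Final answer: 0.1669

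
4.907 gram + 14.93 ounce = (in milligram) 1 gram = 0.001 kg, so 4.907 gram = 4.907 * 0.001 = 0.004907 kg. 1 ounce = 0.028349523 kg, so 14.93 ounce = 14.93 * 0.028349523 = 0.42325838 kg. Sum: 0.004907 + 0.42325838 = 0.42816538 kg. 1 milligram = 1e-06 kg, so 0.42816538 kg = 0.42816538 / 1e-06 = 428165.38 milligram ≈ 4.282e+05 milligram (4 s.f.). Final answer: 4.282e+05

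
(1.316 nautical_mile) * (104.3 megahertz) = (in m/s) 1 nautical_mile = 1852 m, so 1.316 nautical_mile = 1.316 * 1852 = 2437.232 m. 1 megahertz = 1000000 Hz, so 104.3 megahertz = 104.3 * 1000000 = 1.043e+08 Hz. Combine: 2437.232 m * 1.043e+08 Hz = 2.542033e+11 m/s. Result: 2.542033e+11 m/s ≈ 2.542e+11 m/s (4 s.f.). Final answer: 2.542e+11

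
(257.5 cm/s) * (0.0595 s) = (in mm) 153.2. Check: 1 cm/s = 0.01 m/s, so 257.5 cm/s = 257.5 * 0.01 = 2.575 m/s. 0.0595 s is already in s. Combine: 2.575 m/s * 0.0595 s = 0.1532125 m. 1 mm = 0.001 m, so 0.1532125 m = 0.1532125 / 0.001 = 153.2125 mm ≈ 153.2 mm (4 s.f.).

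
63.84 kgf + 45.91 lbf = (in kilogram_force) 1 kgf = 9.80665 N, so 63.84 kgf = 63.84 * 9.80665 = 626.05654 N. 1 lbf = 4.4482216 N, so 45.91 lbf = 45.91 * 4.4482216 = 204.21785 N. Sum: 626.05654 + 204.21785 = 830.27439 N. 1 kilogram_force = 9.80665 N, so 830.27439 N = 830.27439 / 9.80665 = 84.664426 kilogram_force ≈ 84.66 kilogram_force (4 s.f.). Final answer: 84.66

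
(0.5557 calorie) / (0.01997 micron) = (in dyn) 1 calorie = 4.184 J, so 0.5557 calorie = 0.5557 * 4.184 = 2.3250488 J. 1 micron = 1e-06 m, so 0.01997 micron = 0.01997 * 1e-06 = 1.997e-08 m. Combine: 2.3250488 J / 1.997e-08 m = 1.1642708e+08 N. 1 dyn = 1e-05 N, so 1.1642708e+08 N = 1.1642708e+08 / 1e-05 = 1.1642708e+13 dyn ≈ 1.164e+13 dyn (4 s.f.). Final answer: 1.164e+13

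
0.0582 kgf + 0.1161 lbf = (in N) 1.087. Check: 1 kgf = 9.80665 N, so 0.0582 kgf = 0.0582 * 9.80665 = 0.57074703 N. 1 lbf = 4.4482216 N, so 0.1161 lbf = 0.1161 * 4.4482216 = 0.51643853 N. Sum: 0.57074703 + 0.51643853 = 1.0871856 N. Result: 1.0871856 N ≈ 1.087 N (4 s.f.).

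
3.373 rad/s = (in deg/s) 1 deg/s = 0.017453293 rad/s, so 3.373 rad/s = 3.373 / 0.017453293 = 193.25866 deg/s ≈ 193.3 deg/s (4 s.f.). Final answer: 193.3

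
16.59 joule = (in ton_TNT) 16.59 joule = 16.59 J. 1 ton_TNT = 4.184e+09 J, so 16.59 J = 16.59 / 4.184e+09 = 3.9651052e-09 ton_TNT ≈ 3.965e-09 ton_TNT (4 s.f.). Final answer: 3.965e-09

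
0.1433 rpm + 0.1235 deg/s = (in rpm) 1 rpm = 0.10471976 rad/s, so 0.1433 rpm = 0.1433 * 0.10471976 = 0.015006341 rad/s. 1 deg/s = 0.017453293 rad/s, so 0.1235 deg/s = 0.1235 * 0.017453293 = 0.0021554816 rad/s. Sum: 0.015006341 + 0.0021554816 = 0.017161823 rad/s. 1 rpm = 0.10471976 rad/s, so 0.017161823 rad/s = 0.017161823 / 0.10471976 = 0.16388333 rpm ≈ 0.1639 rpm (4 s.f.). Final answer: 0.1639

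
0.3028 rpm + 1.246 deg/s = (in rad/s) 0.05346. Check: 1 rpm = 0.10471976 rad/s, so 0.3028 rpm = 0.3028 * 0.10471976 = 0.031709142 rad/s. 1 deg/s = 0.017453293 rad/s, so 1.246 deg/s = 1.246 * 0.017453293 = 0.021746802 rad/s. Sum: 0.031709142 + 0.021746802 = 0.053455944 rad/s. Result: 0.053455944 rad/s ≈ 0.05346 rad/s (4 s.f.).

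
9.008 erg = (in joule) 1 erg = 1e-07 J, so 9.008 erg = 9.008 * 1e-07 = 9.008e-07 J. 9.008e-07 J = 9.008e-07 joule. Final answer: 9.008e-07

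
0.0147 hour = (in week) 8.75e-05. Check: 1 hour = 3600 s, so 0.0147 hour = 0.0147 * 3600 = 52.92 s. 1 week = 604800 s, so 52.92 s = 52.92 / 604800 = 8.75e-05 week.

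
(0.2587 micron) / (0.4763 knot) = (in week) 1 micron = 1e-06 m, so 0.2587 micron = 0.2587 * 1e-06 = 2.587e-07 m. 1 knot = 0.51444444 m/s, so 0.4763 knot = 0.4763 * 0.51444444 = 0.24502989 m/s. Combine: 2.587e-07 m / 0.24502989 m/s = 1.0557896e-06 s. 1 week = 604800 s, so 1.0557896e-06 s = 1.0557896e-06 / 604800 = 1.7456838e-12 week ≈ 1.746e-12 week (4 s.f.). Final answer: 1.746e-12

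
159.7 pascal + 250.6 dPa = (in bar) 159.7 pascal = 159.7 Pa. 1 dPa = 0.1 Pa, so 250.6 dPa = 250.6 * 0.1 = 25.06 Pa. Sum: 159.7 + 25.06 = 184.76 Pa. 1 bar = 100000 Pa, so 184.76 Pa = 184.76 / 100000 = 0.0018476 bar ≈ 0.001848 bar (4 s.f.). Final answer: 0.001848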